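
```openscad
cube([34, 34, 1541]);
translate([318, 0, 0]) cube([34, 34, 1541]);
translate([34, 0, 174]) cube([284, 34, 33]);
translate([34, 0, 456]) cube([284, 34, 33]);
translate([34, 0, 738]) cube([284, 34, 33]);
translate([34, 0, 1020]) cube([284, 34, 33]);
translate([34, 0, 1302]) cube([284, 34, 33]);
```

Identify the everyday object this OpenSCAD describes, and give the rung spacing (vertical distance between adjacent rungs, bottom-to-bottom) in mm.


A ladder. The rung spacing is 282 mm.

Two tall 34×34 posts with 5 short bars between them — a ladder. Adjacent rungs sit at z = 174 and z = 456, so the spacing is 456 − 174 = 282 mm.


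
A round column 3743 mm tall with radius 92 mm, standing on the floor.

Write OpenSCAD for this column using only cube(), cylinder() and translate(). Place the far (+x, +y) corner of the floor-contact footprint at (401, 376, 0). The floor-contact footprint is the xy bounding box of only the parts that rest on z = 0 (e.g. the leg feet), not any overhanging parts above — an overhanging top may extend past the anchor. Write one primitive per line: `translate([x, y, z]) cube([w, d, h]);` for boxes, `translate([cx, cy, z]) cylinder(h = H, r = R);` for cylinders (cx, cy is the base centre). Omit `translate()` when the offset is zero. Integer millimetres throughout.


translate([309, 284, 0]) cylinder(h = 3743, r = 92);


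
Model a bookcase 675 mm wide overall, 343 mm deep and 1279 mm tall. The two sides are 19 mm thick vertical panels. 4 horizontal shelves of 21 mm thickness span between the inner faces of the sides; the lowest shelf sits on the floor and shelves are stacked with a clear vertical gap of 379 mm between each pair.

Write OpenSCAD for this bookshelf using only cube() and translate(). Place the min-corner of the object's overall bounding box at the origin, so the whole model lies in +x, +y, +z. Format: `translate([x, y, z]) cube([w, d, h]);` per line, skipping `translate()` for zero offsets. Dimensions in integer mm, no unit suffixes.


cube([19, 343, 1279]);
translate([656, 0, 0]) cube([19, 343, 1279]);
translate([19, 0, 0]) cube([637, 343, 21]);
translate([19, 0, 400]) cube([637, 343, 21]);
translate([19, 0, 800]) cube([637, 343, 21]);
translate([19, 0, 1200]) cube([637, 343, 21]);


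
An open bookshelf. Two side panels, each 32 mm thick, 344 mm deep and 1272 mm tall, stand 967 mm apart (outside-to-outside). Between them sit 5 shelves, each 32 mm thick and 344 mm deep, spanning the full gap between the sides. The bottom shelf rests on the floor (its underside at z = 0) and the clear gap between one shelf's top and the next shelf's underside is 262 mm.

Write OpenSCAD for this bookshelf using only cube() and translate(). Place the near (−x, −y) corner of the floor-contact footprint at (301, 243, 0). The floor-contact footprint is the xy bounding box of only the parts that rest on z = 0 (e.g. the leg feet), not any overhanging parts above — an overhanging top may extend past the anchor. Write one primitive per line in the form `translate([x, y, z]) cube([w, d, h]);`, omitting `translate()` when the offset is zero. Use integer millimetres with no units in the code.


translate([301, 243, 0]) cube([32, 344, 1272]);
translate([1236, 243, 0]) cube([32, 344, 1272]);
translate([333, 243, 0]) cube([903, 344, 32]);
translate([333, 243, 294]) cube([903, 344, 32]);
translate([333, 243, 588]) cube([903, 344, 32]);
translate([333, 243, 882]) cube([903, 344, 32]);
translate([333, 243, 1176]) cube([903, 344, 32]);


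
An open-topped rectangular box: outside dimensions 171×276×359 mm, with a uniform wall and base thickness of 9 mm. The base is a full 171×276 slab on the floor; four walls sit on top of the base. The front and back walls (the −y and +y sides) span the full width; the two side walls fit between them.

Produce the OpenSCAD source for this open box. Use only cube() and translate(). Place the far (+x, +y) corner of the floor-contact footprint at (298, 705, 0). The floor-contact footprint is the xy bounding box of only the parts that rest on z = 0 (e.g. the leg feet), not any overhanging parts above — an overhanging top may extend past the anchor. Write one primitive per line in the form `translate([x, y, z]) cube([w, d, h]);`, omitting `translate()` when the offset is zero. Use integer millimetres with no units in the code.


translate([127, 429, 0]) cube([171, 276, 9]);
translate([127, 429, 9]) cube([171, 9, 350]);
translate([127, 696, 9]) cube([171, 9, 350]);
translate([127, 438, 9]) cube([9, 258, 350]);
translate([289, 438, 9]) cube([9, 258, 350]);


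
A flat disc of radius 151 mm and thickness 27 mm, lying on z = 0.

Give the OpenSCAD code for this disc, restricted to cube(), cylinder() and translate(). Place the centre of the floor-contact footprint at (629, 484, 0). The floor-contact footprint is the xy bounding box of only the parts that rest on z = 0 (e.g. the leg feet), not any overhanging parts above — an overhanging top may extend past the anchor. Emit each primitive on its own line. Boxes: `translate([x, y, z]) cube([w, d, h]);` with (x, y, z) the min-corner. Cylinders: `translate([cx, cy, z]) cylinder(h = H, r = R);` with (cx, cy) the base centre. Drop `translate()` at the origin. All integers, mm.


translate([629, 484, 0]) cylinder(h = 27, r = 151);


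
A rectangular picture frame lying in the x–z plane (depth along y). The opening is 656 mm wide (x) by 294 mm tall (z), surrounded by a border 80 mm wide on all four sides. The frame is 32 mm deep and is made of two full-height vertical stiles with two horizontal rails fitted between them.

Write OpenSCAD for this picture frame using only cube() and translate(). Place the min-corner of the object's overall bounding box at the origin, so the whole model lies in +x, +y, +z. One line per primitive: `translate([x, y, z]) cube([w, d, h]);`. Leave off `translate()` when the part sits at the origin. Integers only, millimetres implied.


cube([80, 32, 454]);
translate([736, 0, 0]) cube([80, 32, 454]);
translate([80, 0, 0]) cube([656, 32, 80]);
translate([80, 0, 374]) cube([656, 32, 80]);


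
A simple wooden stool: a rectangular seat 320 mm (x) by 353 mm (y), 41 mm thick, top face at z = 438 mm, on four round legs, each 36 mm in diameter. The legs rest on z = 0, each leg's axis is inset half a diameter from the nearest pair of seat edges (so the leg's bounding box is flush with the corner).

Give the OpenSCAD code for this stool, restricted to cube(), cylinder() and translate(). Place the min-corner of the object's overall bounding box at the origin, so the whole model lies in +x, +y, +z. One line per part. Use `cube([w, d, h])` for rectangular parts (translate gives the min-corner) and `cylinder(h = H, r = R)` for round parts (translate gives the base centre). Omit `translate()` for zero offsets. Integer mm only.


translate([0, 0, 397]) cube([320, 353, 41]);
translate([18, 18, 0]) cylinder(h = 397, r = 18);
translate([302, 18, 0]) cylinder(h = 397, r = 18);
translate([18, 335, 0]) cylinder(h = 397, r = 18);
translate([302, 335, 0]) cylinder(h = 397, r = 18);


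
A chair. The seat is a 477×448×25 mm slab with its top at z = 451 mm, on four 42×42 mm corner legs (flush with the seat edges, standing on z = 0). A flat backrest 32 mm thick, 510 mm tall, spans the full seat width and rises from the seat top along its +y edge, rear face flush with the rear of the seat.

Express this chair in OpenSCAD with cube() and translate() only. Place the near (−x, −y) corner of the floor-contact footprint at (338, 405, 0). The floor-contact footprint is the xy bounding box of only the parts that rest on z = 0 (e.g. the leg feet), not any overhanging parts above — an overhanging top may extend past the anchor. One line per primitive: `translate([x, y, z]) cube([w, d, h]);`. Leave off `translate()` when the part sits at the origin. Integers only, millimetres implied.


translate([338, 405, 426]) cube([477, 448, 25]);
translate([338, 405, 0]) cube([42, 42, 426]);
translate([773, 405, 0]) cube([42, 42, 426]);
translate([338, 811, 0]) cube([42, 42, 426]);
translate([773, 811, 0]) cube([42, 42, 426]);
translate([338, 821, 451]) cube([477, 32, 510]);


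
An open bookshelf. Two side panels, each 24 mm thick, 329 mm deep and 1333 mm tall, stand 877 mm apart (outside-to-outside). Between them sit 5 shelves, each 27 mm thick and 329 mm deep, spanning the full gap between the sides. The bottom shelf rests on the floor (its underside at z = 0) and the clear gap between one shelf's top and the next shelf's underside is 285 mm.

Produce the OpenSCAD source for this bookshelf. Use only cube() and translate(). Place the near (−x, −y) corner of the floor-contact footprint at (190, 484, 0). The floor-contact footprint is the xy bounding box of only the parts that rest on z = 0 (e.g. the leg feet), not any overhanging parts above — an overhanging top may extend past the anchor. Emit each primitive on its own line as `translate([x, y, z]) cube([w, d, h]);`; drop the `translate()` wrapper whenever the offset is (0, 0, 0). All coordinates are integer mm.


translate([190, 484, 0]) cube([24, 329, 1333]);
translate([1043, 484, 0]) cube([24, 329, 1333]);
translate([214, 484, 0]) cube([829, 329, 27]);
translate([214, 484, 312]) cube([829, 329, 27]);
translate([214, 484, 624]) cube([829, 329, 27]);
translate([214, 484, 936]) cube([829, 329, 27]);
translate([214, 484, 1248]) cube([829, 329, 27]);


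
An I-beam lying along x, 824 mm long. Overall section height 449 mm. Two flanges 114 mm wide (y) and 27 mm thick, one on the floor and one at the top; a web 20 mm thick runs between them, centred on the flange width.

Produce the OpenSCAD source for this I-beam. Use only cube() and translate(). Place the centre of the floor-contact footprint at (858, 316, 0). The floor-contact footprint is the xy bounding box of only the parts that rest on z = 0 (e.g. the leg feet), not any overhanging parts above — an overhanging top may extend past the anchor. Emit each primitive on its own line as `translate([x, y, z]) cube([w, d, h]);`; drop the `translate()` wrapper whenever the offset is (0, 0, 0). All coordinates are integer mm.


translate([446, 259, 0]) cube([824, 114, 27]);
translate([446, 306, 27]) cube([824, 20, 395]);
translate([446, 259, 422]) cube([824, 114, 27]);


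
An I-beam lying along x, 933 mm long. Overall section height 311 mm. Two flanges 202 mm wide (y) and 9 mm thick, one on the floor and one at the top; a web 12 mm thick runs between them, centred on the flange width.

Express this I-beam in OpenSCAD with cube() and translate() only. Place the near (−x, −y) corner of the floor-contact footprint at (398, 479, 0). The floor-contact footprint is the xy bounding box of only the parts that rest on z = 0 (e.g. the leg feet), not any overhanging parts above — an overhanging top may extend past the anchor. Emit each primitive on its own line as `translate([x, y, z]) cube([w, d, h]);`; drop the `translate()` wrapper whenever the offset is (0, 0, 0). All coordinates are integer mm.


translate([398, 479, 0]) cube([933, 202, 9]);
translate([398, 574, 9]) cube([933, 12, 293]);
translate([398, 479, 302]) cube([933, 202, 9]);


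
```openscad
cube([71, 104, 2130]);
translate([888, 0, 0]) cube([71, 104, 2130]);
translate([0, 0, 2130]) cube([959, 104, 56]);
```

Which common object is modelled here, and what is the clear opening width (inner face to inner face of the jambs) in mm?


A door frame. The clear opening width is 817 mm.

Two 2130 mm tall posts with a header on top — a door frame. The left jamb is 71 mm wide at x = 0; the right jamb starts at x = 888. The clear opening is 888 − 71 = 817 mm.


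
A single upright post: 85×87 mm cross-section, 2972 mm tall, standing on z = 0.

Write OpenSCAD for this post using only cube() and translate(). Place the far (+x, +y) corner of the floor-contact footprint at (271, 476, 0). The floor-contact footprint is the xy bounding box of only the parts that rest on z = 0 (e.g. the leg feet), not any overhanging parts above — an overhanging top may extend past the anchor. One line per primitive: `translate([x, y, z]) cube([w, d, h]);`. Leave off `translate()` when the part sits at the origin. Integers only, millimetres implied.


translate([186, 389, 0]) cube([85, 87, 2972]);


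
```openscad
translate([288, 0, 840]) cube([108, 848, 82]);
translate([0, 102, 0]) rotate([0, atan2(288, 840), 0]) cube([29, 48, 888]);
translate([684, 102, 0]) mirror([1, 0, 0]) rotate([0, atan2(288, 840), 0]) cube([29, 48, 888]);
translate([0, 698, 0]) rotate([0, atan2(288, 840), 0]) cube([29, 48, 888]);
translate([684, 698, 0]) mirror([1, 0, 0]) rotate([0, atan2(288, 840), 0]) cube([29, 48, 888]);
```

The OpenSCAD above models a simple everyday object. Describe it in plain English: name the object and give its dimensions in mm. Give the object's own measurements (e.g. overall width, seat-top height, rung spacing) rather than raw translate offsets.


A sawhorse. A 108×848×82 mm beam (x, y, z) sits on two A-frame leg pairs. Each pair is two raked legs of 29×48 mm section (48 mm along y) splaying symmetrically in x. Each leg rises 840 mm vertically over 288 mm of horizontal reach and is 888 mm long along its own axis. Every leg's outer bottom edge rests on the floor and its outer top edge meets a bottom edge of the beam — the left legs (tilting toward +x) meet the beam's −x bottom edge, the right legs (their mirror images, tilting toward −x) meet its +x bottom edge — so the leg tops tuck under the beam, the beam's underside is 840 mm above the floor, and the feet are 684 mm apart outside-to-outside with the beam centred between them. The two leg pairs are set in 102 mm from either end of the beam.


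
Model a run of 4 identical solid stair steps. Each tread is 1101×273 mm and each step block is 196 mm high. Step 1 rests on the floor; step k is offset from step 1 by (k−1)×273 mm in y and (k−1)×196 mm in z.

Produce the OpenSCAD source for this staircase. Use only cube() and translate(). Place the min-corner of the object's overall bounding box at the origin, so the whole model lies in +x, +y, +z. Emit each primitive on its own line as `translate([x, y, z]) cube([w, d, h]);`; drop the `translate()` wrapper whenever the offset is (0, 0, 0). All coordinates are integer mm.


cube([1101, 273, 196]);
translate([0, 273, 196]) cube([1101, 273, 196]);
translate([0, 546, 392]) cube([1101, 273, 196]);
translate([0, 819, 588]) cube([1101, 273, 196]);


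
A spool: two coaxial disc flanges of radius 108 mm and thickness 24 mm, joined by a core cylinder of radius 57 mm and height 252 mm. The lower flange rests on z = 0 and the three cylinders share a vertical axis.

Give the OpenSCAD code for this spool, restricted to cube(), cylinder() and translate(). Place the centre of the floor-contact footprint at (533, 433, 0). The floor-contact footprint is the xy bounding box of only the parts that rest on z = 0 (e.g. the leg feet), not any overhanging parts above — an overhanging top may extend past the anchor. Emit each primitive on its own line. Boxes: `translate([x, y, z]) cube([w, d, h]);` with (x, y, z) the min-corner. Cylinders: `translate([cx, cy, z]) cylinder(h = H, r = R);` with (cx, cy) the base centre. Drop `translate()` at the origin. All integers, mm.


translate([533, 433, 0]) cylinder(h = 24, r = 108);
translate([533, 433, 24]) cylinder(h = 252, r = 57);
translate([533, 433, 276]) cylinder(h = 24, r = 108);


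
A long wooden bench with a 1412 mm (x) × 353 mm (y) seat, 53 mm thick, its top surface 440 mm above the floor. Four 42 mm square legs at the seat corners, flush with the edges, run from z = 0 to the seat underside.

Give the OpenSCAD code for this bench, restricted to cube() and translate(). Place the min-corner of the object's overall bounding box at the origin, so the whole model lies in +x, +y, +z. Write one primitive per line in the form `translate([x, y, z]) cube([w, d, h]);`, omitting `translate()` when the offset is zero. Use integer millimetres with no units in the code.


translate([0, 0, 387]) cube([1412, 353, 53]);
cube([42, 42, 387]);
translate([0, 311, 0]) cube([42, 42, 387]);
translate([1370, 0, 0]) cube([42, 42, 387]);
translate([1370, 311, 0]) cube([42, 42, 387]);


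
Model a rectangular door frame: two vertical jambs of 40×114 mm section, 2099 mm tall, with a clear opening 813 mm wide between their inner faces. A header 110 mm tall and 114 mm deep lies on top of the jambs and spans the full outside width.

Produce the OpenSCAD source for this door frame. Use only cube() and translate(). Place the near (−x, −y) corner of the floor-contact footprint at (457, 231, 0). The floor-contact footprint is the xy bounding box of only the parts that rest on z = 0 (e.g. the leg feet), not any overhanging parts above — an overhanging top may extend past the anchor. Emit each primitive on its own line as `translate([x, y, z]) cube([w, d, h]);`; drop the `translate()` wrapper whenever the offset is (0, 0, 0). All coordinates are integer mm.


translate([457, 231, 0]) cube([40, 114, 2099]);
translate([1310, 231, 0]) cube([40, 114, 2099]);
translate([457, 231, 2099]) cube([893, 114, 110]);


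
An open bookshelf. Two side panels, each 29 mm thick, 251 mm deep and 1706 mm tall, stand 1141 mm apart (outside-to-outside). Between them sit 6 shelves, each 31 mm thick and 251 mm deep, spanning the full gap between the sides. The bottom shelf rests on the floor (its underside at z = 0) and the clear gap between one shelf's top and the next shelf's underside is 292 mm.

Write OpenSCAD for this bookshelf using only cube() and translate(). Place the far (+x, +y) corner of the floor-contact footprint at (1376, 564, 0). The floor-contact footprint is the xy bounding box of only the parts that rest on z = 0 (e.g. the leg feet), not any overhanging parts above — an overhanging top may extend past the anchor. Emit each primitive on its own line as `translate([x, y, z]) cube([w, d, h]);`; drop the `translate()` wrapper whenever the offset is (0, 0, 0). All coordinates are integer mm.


translate([235, 313, 0]) cube([29, 251, 1706]);
translate([1347, 313, 0]) cube([29, 251, 1706]);
translate([264, 313, 0]) cube([1083, 251, 31]);
translate([264, 313, 323]) cube([1083, 251, 31]);
translate([264, 313, 646]) cube([1083, 251, 31]);
translate([264, 313, 969]) cube([1083, 251, 31]);
translate([264, 313, 1292]) cube([1083, 251, 31]);
translate([264, 313, 1615]) cube([1083, 251, 31]);


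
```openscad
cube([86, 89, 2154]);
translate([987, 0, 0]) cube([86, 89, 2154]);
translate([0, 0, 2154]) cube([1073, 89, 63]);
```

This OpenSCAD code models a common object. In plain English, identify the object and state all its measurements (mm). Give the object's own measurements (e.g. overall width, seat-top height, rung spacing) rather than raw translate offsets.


A door frame. The clear opening is 901 mm wide and 2154 mm high. Two 86 mm wide jambs, 89 mm deep, stand either side of the opening from the floor to the top of the opening. A 63 mm thick head sits across the top of both jambs, spanning the full outside width of the frame.


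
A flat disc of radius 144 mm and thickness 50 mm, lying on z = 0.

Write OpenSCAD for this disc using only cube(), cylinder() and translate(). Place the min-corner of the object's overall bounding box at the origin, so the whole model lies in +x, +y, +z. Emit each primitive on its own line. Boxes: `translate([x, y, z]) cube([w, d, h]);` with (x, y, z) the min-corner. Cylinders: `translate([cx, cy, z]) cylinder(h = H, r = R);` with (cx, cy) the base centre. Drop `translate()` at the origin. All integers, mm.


translate([144, 144, 0]) cylinder(h = 50, r = 144);


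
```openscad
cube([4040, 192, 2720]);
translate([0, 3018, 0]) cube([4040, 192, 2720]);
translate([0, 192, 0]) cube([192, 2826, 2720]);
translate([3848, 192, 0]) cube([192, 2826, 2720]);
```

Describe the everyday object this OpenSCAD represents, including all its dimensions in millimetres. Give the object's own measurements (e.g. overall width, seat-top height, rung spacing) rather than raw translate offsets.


The wall frame of a small rectangular building: four walls, each 2720 mm tall and 192 mm thick, enclosing a footprint 4040 mm (x) by 3210 mm (y) outside-to-outside, with no floor or roof. The front and back walls (the −y and +y sides) span the full width; the two side walls fit between them.


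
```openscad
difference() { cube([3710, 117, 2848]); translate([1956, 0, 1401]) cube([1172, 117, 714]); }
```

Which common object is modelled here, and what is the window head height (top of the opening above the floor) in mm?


A wall with a window opening. The window head height is 2115 mm.

A wall with a rectangular opening subtracted — a window. Sill at z = 1401, opening 714 mm tall, so the head is at 1401 + 714 = 2115 mm.


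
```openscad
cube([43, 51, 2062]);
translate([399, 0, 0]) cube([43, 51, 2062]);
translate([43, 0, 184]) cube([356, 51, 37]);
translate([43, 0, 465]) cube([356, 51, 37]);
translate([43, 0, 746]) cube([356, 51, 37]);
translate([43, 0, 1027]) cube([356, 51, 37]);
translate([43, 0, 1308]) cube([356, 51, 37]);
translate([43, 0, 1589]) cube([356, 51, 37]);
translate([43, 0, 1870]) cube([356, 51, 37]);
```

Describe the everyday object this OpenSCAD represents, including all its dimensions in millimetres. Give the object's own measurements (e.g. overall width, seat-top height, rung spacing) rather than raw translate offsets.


A straight ladder. Two 43×51 mm vertical rails, 2062 mm tall, stand 442 mm apart (outside-to-outside) with their front faces coplanar on the −y side. 7 rungs, each 51 mm deep and 37 mm tall, span between the inner faces of the rails, front faces flush with the rails. The lowest rung's underside is at z = 184 mm and rungs are spaced 281 mm apart (underside to underside).


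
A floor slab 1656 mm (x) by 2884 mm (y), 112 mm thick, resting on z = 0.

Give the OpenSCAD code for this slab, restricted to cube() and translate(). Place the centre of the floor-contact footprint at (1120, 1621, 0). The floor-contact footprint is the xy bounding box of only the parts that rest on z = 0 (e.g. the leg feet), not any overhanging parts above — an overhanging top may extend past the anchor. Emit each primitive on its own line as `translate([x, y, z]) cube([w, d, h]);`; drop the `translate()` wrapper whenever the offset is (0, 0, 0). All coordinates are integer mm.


translate([292, 179, 0]) cube([1656, 2884, 112]);


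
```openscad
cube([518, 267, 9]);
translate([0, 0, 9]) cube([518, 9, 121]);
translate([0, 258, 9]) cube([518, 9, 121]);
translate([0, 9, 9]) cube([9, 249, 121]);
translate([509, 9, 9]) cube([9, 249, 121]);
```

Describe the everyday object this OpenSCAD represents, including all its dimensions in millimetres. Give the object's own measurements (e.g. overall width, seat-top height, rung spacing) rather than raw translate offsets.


An open-topped rectangular box: outside dimensions 518×267×130 mm, with a uniform wall and base thickness of 9 mm. The base is a full 518×267 slab on the floor; four walls sit on top of the base. The front and back walls (the −y and +y sides) span the full width; the two side walls fit between them.


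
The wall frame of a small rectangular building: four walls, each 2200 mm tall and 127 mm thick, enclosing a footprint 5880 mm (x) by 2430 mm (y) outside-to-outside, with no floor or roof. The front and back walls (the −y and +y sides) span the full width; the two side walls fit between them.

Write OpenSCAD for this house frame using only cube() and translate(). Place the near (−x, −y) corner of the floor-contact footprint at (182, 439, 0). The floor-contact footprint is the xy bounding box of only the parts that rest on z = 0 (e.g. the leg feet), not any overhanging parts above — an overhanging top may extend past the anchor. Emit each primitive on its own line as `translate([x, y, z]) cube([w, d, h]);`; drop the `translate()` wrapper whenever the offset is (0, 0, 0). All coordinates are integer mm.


translate([182, 439, 0]) cube([5880, 127, 2200]);
translate([182, 2742, 0]) cube([5880, 127, 2200]);
translate([182, 566, 0]) cube([127, 2176, 2200]);
translate([5935, 566, 0]) cube([127, 2176, 2200]);


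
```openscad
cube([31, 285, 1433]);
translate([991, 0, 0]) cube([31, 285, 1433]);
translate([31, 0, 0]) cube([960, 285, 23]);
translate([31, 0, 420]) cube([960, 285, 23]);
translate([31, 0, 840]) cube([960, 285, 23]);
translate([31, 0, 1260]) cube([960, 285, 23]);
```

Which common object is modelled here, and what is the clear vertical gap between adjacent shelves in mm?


A bookshelf. The clear shelf gap is 397 mm.

Two tall side panels with 4 horizontal boards between them — a bookshelf. The first two shelf undersides are at z = 0 and z = 420; with shelf thickness 23, the clear gap is 420 − 0 − 23 = 397 mm.


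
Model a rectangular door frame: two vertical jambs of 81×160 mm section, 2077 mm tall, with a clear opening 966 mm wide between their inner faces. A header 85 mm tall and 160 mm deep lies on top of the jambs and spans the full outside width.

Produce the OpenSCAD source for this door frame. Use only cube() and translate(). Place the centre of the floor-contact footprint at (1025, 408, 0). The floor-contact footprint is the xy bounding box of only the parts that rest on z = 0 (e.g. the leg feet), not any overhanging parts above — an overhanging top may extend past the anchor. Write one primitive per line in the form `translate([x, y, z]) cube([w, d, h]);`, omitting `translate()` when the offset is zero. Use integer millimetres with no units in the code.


translate([461, 328, 0]) cube([81, 160, 2077]);
translate([1508, 328, 0]) cube([81, 160, 2077]);
translate([461, 328, 2077]) cube([1128, 160, 85]);


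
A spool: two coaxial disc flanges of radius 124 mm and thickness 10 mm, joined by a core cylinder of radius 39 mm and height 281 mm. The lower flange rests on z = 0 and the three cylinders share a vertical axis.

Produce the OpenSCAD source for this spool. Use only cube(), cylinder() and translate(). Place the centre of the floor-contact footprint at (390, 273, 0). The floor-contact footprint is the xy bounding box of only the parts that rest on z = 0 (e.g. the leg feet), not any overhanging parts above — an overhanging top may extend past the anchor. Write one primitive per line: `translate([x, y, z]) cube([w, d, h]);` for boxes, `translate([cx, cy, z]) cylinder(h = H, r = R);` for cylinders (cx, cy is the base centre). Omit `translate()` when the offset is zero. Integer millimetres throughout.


translate([390, 273, 0]) cylinder(h = 10, r = 124);
translate([390, 273, 10]) cylinder(h = 281, r = 39);
translate([390, 273, 291]) cylinder(h = 10, r = 124);


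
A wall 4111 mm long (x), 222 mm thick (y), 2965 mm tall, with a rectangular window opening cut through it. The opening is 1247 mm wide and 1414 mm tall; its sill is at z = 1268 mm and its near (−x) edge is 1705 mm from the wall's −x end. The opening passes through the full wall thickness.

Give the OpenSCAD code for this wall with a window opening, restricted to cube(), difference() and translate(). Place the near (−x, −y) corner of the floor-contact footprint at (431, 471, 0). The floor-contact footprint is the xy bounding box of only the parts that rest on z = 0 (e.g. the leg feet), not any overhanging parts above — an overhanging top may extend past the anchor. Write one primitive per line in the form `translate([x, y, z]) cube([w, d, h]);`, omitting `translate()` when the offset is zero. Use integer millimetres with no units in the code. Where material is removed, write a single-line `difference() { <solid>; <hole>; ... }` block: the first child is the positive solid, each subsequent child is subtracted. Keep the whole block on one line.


difference() { translate([431, 471, 0]) cube([4111, 222, 2965]); translate([2136, 471, 1268]) cube([1247, 222, 1414]); }


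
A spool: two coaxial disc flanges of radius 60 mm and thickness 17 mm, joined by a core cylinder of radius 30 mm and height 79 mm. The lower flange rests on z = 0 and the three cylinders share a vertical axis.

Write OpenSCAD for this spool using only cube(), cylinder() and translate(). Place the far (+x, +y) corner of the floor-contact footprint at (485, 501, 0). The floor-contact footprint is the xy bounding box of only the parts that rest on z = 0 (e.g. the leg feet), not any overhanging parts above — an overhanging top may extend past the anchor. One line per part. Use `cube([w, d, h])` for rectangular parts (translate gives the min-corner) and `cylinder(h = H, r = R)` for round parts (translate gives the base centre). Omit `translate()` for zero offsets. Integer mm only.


translate([425, 441, 0]) cylinder(h = 17, r = 60);
translate([425, 441, 17]) cylinder(h = 79, r = 30);
translate([425, 441, 96]) cylinder(h = 17, r = 60);


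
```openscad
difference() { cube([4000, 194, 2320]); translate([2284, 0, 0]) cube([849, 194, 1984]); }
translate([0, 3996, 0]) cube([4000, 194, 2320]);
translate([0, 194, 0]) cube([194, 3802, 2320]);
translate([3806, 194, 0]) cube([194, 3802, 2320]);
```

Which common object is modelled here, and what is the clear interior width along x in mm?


A single room. The interior width is 3612 mm.

Four walls enclosing a rectangle with a door in the front wall — a room. Outside width 4000 minus two 194 mm walls gives 3612 mm.


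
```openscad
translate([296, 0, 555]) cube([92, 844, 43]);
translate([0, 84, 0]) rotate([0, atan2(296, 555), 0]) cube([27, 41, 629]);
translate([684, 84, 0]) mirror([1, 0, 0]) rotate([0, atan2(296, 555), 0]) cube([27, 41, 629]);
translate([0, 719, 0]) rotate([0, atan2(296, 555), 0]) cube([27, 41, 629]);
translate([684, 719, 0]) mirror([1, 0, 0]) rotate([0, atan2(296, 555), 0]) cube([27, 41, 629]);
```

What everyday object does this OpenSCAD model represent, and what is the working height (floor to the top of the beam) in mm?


A sawhorse. The overall height is 598 mm.

A beam across two mirrored pairs of raked legs — a sawhorse. The beam's underside is at z = 555 (matching the legs' vertical rise in atan2(296, 555)) and the beam is 43 mm tall, so its top is at 555 + 43 = 598 mm. The raked legs top out at the beam's underside, so that is the highest point.


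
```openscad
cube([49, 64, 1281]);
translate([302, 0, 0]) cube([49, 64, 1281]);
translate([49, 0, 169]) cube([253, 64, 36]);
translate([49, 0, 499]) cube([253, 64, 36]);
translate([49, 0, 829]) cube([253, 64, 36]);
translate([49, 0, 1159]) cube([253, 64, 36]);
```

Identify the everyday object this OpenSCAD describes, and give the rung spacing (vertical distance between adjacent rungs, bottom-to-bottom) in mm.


A ladder. The rung spacing is 330 mm.

Two tall 49×64 posts with 4 short bars between them — a ladder. Adjacent rungs sit at z = 169 and z = 499, so the spacing is 499 − 169 = 330 mm.


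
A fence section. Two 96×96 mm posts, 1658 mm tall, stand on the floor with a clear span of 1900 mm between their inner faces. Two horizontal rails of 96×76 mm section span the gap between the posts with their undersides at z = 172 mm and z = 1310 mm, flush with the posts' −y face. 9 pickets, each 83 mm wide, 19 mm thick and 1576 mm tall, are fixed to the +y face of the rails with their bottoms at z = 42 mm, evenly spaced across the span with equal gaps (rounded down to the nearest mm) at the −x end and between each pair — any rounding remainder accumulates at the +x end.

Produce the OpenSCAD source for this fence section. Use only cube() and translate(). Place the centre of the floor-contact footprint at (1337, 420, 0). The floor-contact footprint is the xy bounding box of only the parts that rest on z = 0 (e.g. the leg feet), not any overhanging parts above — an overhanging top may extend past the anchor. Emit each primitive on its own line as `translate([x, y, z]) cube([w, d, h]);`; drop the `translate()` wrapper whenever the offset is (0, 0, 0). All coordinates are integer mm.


translate([291, 372, 0]) cube([96, 96, 1658]);
translate([2287, 372, 0]) cube([96, 96, 1658]);
translate([387, 372, 172]) cube([1900, 96, 76]);
translate([387, 372, 1310]) cube([1900, 96, 76]);
translate([502, 468, 42]) cube([83, 19, 1576]);
translate([700, 468, 42]) cube([83, 19, 1576]);
translate([898, 468, 42]) cube([83, 19, 1576]);
translate([1096, 468, 42]) cube([83, 19, 1576]);
translate([1294, 468, 42]) cube([83, 19, 1576]);
translate([1492, 468, 42]) cube([83, 19, 1576]);
translate([1690, 468, 42]) cube([83, 19, 1576]);
translate([1888, 468, 42]) cube([83, 19, 1576]);
translate([2086, 468, 42]) cube([83, 19, 1576]);


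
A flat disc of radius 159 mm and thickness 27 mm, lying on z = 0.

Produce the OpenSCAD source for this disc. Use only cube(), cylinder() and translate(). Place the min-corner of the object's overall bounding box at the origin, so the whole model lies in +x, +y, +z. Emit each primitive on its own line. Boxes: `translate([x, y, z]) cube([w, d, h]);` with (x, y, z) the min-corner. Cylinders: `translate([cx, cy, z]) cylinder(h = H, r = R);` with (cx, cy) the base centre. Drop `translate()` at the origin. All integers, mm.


translate([159, 159, 0]) cylinder(h = 27, r = 159);


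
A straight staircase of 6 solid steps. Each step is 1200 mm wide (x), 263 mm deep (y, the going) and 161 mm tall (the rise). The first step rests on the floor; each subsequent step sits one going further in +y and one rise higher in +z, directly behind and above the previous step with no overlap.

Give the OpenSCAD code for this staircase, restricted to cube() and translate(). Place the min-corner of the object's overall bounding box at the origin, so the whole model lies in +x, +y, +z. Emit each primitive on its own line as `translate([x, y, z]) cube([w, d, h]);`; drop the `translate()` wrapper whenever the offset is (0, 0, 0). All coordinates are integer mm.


cube([1200, 263, 161]);
translate([0, 263, 161]) cube([1200, 263, 161]);
translate([0, 526, 322]) cube([1200, 263, 161]);
translate([0, 789, 483]) cube([1200, 263, 161]);
translate([0, 1052, 644]) cube([1200, 263, 161]);
translate([0, 1315, 805]) cube([1200, 263, 161]);


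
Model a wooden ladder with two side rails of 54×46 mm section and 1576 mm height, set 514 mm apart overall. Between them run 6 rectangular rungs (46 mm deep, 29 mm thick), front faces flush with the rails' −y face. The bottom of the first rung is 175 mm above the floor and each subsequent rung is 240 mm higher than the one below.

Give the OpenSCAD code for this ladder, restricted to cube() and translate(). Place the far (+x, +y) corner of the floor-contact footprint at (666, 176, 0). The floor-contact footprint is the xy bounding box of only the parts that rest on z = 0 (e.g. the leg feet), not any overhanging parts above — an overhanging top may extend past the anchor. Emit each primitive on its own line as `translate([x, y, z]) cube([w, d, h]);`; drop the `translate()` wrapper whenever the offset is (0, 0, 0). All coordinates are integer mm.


translate([152, 130, 0]) cube([54, 46, 1576]);
translate([612, 130, 0]) cube([54, 46, 1576]);
translate([206, 130, 175]) cube([406, 46, 29]);
translate([206, 130, 415]) cube([406, 46, 29]);
translate([206, 130, 655]) cube([406, 46, 29]);
translate([206, 130, 895]) cube([406, 46, 29]);
translate([206, 130, 1135]) cube([406, 46, 29]);
translate([206, 130, 1375]) cube([406, 46, 29]);


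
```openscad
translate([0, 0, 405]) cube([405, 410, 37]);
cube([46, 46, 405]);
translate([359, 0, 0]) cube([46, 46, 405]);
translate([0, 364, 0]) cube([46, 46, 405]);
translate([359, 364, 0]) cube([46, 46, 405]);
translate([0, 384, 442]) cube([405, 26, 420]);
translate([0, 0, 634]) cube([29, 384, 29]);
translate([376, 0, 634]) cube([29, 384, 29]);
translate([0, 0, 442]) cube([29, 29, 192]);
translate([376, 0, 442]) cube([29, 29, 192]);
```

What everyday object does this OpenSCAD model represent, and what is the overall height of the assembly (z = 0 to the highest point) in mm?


A chair. The overall height is 862 mm.

A slab on four corner posts with a tall panel at the back — a chair. The seat slab sits at z = 405 with thickness 37, and the 420 mm backrest starts at the seat top, so the overall height is 405 + 37 + 420 = 862 mm.


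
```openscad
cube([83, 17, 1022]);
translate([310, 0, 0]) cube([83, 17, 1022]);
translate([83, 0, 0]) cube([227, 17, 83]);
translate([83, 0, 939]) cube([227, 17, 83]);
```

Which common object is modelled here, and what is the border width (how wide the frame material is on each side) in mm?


A picture frame. The border width is 83 mm.

Four thin pieces enclosing a rectangular opening — a picture frame. The two full-height stiles are 1022 mm tall; the top rail sits at z = 939 and is 83 mm tall, so the border above the opening is 1022 − 939 = 83 mm, matching the stile x-width.


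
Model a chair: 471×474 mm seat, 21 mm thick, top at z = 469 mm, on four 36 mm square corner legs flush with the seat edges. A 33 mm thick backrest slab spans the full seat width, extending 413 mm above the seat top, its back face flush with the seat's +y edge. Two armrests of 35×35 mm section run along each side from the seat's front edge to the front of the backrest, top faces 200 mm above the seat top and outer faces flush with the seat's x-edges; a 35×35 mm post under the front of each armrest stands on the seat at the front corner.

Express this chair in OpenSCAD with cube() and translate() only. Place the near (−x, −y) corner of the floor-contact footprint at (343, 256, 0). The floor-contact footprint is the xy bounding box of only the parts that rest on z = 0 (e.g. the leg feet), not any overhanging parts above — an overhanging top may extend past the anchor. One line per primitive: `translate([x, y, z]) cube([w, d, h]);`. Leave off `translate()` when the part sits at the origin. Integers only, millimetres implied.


// leg_h = 469 - 21 = 448
// arm post h = 200 - 35 = 165
translate([343, 256, 448]) cube([471, 474, 21]);
translate([343, 256, 0]) cube([36, 36, 448]);
translate([778, 256, 0]) cube([36, 36, 448]);
translate([343, 694, 0]) cube([36, 36, 448]);
translate([778, 694, 0]) cube([36, 36, 448]);
translate([343, 697, 469]) cube([471, 33, 413]);
translate([343, 256, 634]) cube([35, 441, 35]);
translate([779, 256, 634]) cube([35, 441, 35]);
translate([343, 256, 469]) cube([35, 35, 165]);
translate([779, 256, 469]) cube([35, 35, 165]);


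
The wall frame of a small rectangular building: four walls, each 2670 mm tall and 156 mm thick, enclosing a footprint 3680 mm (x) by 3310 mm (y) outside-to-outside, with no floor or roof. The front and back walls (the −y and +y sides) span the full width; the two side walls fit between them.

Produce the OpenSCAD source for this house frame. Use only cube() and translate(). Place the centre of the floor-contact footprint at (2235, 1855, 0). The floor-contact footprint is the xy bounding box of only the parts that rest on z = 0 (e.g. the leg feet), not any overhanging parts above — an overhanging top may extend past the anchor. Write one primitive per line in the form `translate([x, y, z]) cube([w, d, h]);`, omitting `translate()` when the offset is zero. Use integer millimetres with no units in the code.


translate([395, 200, 0]) cube([3680, 156, 2670]);
translate([395, 3354, 0]) cube([3680, 156, 2670]);
translate([395, 356, 0]) cube([156, 2998, 2670]);
translate([3919, 356, 0]) cube([156, 2998, 2670]);


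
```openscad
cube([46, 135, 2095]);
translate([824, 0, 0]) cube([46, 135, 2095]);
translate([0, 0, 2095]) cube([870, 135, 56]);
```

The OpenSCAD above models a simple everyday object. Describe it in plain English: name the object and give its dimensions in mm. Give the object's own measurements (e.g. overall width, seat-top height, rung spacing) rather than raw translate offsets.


A door frame. The clear opening is 778 mm wide and 2095 mm high. Two 46 mm wide jambs, 135 mm deep, stand either side of the opening from the floor to the top of the opening. A 56 mm thick head sits across the top of both jambs, spanning the full outside width of the frame.


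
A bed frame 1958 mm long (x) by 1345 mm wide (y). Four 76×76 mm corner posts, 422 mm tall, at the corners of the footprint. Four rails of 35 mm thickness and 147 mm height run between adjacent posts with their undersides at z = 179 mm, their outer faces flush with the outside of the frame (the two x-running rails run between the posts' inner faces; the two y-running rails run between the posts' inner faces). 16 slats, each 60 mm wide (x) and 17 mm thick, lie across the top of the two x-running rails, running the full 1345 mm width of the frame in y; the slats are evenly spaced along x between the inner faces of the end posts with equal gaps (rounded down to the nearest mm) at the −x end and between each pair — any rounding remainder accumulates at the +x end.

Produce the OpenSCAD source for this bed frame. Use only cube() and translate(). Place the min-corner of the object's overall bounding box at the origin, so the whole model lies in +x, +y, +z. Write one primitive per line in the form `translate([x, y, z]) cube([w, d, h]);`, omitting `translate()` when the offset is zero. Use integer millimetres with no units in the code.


cube([76, 76, 422]);
translate([0, 1269, 0]) cube([76, 76, 422]);
translate([1882, 0, 0]) cube([76, 76, 422]);
translate([1882, 1269, 0]) cube([76, 76, 422]);
translate([76, 0, 179]) cube([1806, 35, 147]);
translate([76, 1310, 179]) cube([1806, 35, 147]);
translate([0, 76, 179]) cube([35, 1193, 147]);
translate([1923, 76, 179]) cube([35, 1193, 147]);
translate([125, 0, 326]) cube([60, 1345, 17]);
translate([234, 0, 326]) cube([60, 1345, 17]);
translate([343, 0, 326]) cube([60, 1345, 17]);
translate([452, 0, 326]) cube([60, 1345, 17]);
translate([561, 0, 326]) cube([60, 1345, 17]);
translate([670, 0, 326]) cube([60, 1345, 17]);
translate([779, 0, 326]) cube([60, 1345, 17]);
translate([888, 0, 326]) cube([60, 1345, 17]);
translate([997, 0, 326]) cube([60, 1345, 17]);
translate([1106, 0, 326]) cube([60, 1345, 17]);
translate([1215, 0, 326]) cube([60, 1345, 17]);
translate([1324, 0, 326]) cube([60, 1345, 17]);
translate([1433, 0, 326]) cube([60, 1345, 17]);
translate([1542, 0, 326]) cube([60, 1345, 17]);
translate([1651, 0, 326]) cube([60, 1345, 17]);
translate([1760, 0, 326]) cube([60, 1345, 17]);
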